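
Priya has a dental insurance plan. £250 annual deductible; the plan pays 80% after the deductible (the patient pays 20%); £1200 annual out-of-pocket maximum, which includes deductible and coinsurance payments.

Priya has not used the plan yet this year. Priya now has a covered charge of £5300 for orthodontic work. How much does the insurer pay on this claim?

The full £250 deductible is still open; £250 of this bill applies to it.
After the £250 deductible portion, £5300 − £250 = £5050 is subject to coinsurance.
Coinsurance: £5050 × 20% = £1010.
So the patient owes £250 + £1010 = £1260 before any cap.
Year-to-date out-of-pocket would reach £0 + £1260 = £1260, above the £1200 maximum, so the patient pays only £1200 − £0 = £1200.
Insurer pays the balance: £5300 − £1200 = £4100.

£4100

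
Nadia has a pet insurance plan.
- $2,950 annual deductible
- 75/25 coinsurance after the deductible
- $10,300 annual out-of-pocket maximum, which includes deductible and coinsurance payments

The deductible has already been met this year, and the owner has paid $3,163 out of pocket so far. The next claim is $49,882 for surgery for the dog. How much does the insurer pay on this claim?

$42,745

With the deductible met, the entire $49,882 is subject to coinsurance.
25% of $49,882 = $12,470.50 falls to the owner.
That would bring total out-of-pocket to $15,633.50, past the $10,300 cap. The owner is capped at $10,300 − $3,163 = $7,137 on this claim.
The plan picks up $49,882 − $7,137 = $42,745.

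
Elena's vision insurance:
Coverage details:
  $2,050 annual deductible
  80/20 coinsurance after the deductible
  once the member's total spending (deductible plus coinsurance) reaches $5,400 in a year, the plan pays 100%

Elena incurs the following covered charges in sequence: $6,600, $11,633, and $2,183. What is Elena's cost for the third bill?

$113.40

Claim 1 — $6,600: $2,050 finishes the deductible; $4,550 goes to coinsurance; 20% of $4,550 = $910. Cost to member: $2,960. OOP to date $2,960.
Claim 2 — $11,633: deductible met; 20% of $11,633 = $2,326.60. Member owes $2,326.60 (running OOP $5,286.60).
Claim 3 — $2,183: deductible met; 20% of $2,183 = $436.60. OOP would hit $5,723.20 > $5,400, so the cap limits the member to $5,400 − $5,286.60 = $113.40.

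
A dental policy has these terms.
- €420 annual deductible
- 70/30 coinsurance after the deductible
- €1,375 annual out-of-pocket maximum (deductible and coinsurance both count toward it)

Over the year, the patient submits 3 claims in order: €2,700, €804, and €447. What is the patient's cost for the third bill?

€29.80

Bill 1, €2,700: deductible takes €420, €2,280 remains; 30% of €2,280 = €684. Patient owes €1,104 (running OOP €1,104).
Bill 2, €804: deductible met; 30% of €804 = €241.20. Patient pays €241.20; OOP now €1,345.20.
Bill 3, €447: 30% coinsurance on €447 = €134.10. OOP would hit €1,479.30 > €1,375, so the cap limits the patient to €1,375 − €1,345.20 = €29.80.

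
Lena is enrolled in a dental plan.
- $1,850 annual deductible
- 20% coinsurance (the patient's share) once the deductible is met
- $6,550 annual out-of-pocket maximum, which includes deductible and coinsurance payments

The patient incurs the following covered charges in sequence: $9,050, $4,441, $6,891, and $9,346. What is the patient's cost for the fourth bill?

$993.60

Claim 1 — $9,050: $1,850 finishes the deductible; $7,200 goes to coinsurance; patient's 20% is $1,440. Cost to patient: $3,290. OOP to date $3,290.
Claim 2 — $4,441: 20% coinsurance on $4,441 = $888.20. Patient pays $888.20; OOP now $4,178.20.
Claim 3 — $6,891: deductible met; 20% of $6,891 = $1,378.20. Cost to patient: $1,378.20. OOP to date $5,556.40.
Claim 4 — $9,346: deductible already satisfied, so patient's share is 20% × $9,346 = $1,869.20. OOP would hit $7,425.60 > $6,550, so the cap limits the patient to $6,550 − $5,556.40 = $993.60.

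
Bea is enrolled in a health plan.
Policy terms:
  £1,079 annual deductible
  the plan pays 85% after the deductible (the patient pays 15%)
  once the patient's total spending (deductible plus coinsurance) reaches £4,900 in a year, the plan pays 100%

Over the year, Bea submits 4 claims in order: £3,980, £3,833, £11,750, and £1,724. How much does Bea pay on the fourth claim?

#1 (£3,980): £1,079 to deductible, leaving £2,901; coinsurance £2,901 × 15% = £435.15. Patient pays £1,514.15; OOP now £1,514.15.
#2 (£3,833): deductible already satisfied, so patient's share is 15% × £3,833 = £574.95. Patient owes £574.95 (running OOP £2,089.10).
#3 (£11,750): deductible already satisfied, so patient's share is 15% × £11,750 = £1,762.50. Patient pays £1,762.50; OOP now £3,851.60.
#4 (£1,724): deductible met; 15% of £1,724 = £258.60. Patient pays £258.60; OOP now £4,110.20.

£258.60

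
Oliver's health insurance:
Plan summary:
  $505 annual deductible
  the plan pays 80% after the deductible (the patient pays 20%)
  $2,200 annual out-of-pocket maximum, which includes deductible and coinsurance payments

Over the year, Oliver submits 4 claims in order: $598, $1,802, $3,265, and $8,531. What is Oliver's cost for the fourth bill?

Claim 1 — $598: deductible takes $505, $93 remains; 20% of $93 = $18.60. Patient pays $523.60; OOP now $523.60.
Claim 2 — $1,802: deductible already satisfied, so patient's share is 20% × $1,802 = $360.40. Cost to patient: $360.40. OOP to date $884.
Claim 3 — $3,265: deductible already satisfied, so patient's share is 20% × $3,265 = $653. Cost to patient: $653. OOP to date $1,537.
Claim 4 — $8,531: 20% coinsurance on $8,531 = $1,706.20. That would push OOP to $3,243.20, over the $2,200 cap, so patient pays $2,200 − $1,537 = $663.

$663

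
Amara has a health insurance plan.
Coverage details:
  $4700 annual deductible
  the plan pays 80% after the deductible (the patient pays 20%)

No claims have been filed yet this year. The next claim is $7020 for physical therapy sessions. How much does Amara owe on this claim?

Nothing has been paid toward the $4700 deductible, so the first $4700 of this charge is applied there.
After the $4700 deductible portion, $7020 − $4700 = $2320 is subject to coinsurance.
Coinsurance: $2320 × 20% = $464.
Patient responsibility: $4700 + $464 = $5164.

$5164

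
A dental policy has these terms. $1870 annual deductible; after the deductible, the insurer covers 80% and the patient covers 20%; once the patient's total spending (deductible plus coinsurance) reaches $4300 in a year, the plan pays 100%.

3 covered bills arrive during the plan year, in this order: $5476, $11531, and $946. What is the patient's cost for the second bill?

$1708.80

Claim 1 — $5476: $1870 to deductible, leaving $3606; coinsurance $3606 × 20% = $721.20. Cost to patient: $2591.20. OOP to date $2591.20.
Claim 2 — $11531: deductible met; 20% of $11531 = $2306.20. That would push OOP to $4897.40, over the $4300 cap, so patient pays $4300 − $2591.20 = $1708.80.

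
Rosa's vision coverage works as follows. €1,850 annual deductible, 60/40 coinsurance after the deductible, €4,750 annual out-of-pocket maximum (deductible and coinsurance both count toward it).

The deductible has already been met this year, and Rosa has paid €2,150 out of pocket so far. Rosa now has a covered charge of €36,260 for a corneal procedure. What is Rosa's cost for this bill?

The deductible is already satisfied, so the full bill goes to coinsurance.
40% of €36,260 = €14,504 falls to the member.
Year-to-date out-of-pocket would reach €2,150 + €14,504 = €16,654, above the €4,750 maximum, so the member pays only €4,750 − €2,150 = €2,600.

€2,600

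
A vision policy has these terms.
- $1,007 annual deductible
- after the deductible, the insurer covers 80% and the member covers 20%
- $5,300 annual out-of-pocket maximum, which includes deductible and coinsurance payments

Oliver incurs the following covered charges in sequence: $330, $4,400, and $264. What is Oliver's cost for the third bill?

#1 ($330): fully absorbed by the deductible. Cost to member: $330. OOP to date $330.
#2 ($4,400): deductible takes $677, $3,723 remains; 20% of $3,723 = $744.60. Cost to member: $1,421.60. OOP to date $1,751.60.
#3 ($264): deductible already satisfied, so member's share is 20% × $264 = $52.80. Cost to member: $52.80. OOP to date $1,804.40.

$52.80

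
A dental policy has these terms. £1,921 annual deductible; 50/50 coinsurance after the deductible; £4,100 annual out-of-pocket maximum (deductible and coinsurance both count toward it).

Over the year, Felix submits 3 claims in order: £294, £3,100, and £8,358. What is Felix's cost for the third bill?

Claim 1 — £294: fully absorbed by the deductible. Patient owes £294 (running OOP £294).
Claim 2 — £3,100: deductible takes £1,627, £1,473 remains; coinsurance £1,473 × 50% = £736.50. Cost to patient: £2,363.50. OOP to date £2,657.50.
Claim 3 — £8,358: deductible met; 50% of £8,358 = £4,179. That would push OOP to £6,836.50, over the £4,100 cap, so patient pays £4,100 − £2,657.50 = £1,442.50.

£1,442.50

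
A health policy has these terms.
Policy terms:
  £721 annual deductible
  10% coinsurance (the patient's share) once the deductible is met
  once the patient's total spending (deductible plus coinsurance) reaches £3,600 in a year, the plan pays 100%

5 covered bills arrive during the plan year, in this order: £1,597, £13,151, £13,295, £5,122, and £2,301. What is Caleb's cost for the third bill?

Claim 1 — £1,597: £721 to deductible, leaving £876; coinsurance £876 × 10% = £87.60. Patient owes £808.60 (running OOP £808.60).
Claim 2 — £13,151: 10% coinsurance on £13,151 = £1,315.10. Cost to patient: £1,315.10. OOP to date £2,123.70.
Claim 3 — £13,295: deductible met; 10% of £13,295 = £1,329.50. Cost to patient: £1,329.50. OOP to date £3,453.20.

£1,329.50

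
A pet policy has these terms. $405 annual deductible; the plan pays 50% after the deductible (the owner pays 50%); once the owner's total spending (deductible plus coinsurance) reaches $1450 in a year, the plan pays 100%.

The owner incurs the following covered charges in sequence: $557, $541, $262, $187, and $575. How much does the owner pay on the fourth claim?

Claim 1 ($557): deductible takes $405, $152 remains; owner's 50% is $76. Owner owes $481 (running OOP $481).
Claim 2 ($541): deductible already satisfied, so owner's share is 50% × $541 = $270.50. Owner owes $270.50 (running OOP $751.50).
Claim 3 ($262): deductible met; 50% of $262 = $131. Owner pays $131; OOP now $882.50.
Claim 4 ($187): 50% coinsurance on $187 = $93.50. Cost to owner: $93.50. OOP to date $976.

$93.50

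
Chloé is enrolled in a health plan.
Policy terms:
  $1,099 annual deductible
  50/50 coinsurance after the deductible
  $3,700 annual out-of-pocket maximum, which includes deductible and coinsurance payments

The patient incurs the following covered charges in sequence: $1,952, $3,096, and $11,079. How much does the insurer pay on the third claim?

Claim 1 — $1,952: $1,099 finishes the deductible; $853 goes to coinsurance; patient's 50% is $426.50. Patient owes $1,525.50 (running OOP $1,525.50). Plan pays $1,952 − $1,525.50 = $426.50.
Claim 2 — $3,096: 50% coinsurance on $3,096 = $1,548. Patient pays $1,548; OOP now $3,073.50. Plan pays $3,096 − $1,548 = $1,548.
Claim 3 — $11,079: 50% coinsurance on $11,079 = $5,539.50. OOP would hit $8,613 > $3,700, so the cap limits the patient to $3,700 − $3,073.50 = $626.50. Plan pays $11,079 − $626.50 = $10,452.50.

$10,452.50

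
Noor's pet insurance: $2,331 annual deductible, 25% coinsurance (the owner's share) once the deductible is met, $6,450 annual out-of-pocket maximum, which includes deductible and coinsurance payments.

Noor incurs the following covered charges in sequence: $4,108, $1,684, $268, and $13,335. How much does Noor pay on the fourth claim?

$3,186.75

Claim 1 — $4,108: $2,331 to deductible, leaving $1,777; owner's 25% is $444.25. Owner pays $2,775.25; OOP now $2,775.25.
Claim 2 — $1,684: 25% coinsurance on $1,684 = $421. Cost to owner: $421. OOP to date $3,196.25.
Claim 3 — $268: deductible already satisfied, so owner's share is 25% × $268 = $67. Owner pays $67; OOP now $3,263.25.
Claim 4 — $13,335: deductible met; 25% of $13,335 = $3,333.75. Adding that to $3,263.25 gives $6,597, past the $6,450 cap; owner pays only $6,450 − $3,263.25 = $3,186.75.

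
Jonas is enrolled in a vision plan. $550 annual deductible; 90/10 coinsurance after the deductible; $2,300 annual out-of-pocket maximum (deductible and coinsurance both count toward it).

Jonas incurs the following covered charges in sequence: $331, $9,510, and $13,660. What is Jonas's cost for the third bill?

$820.90

Claim 1 — $331: all of it applies to the deductible. Member pays $331; OOP now $331.
Claim 2 — $9,510: $219 finishes the deductible; $9,291 goes to coinsurance; member's 10% is $929.10. Cost to member: $1,148.10. OOP to date $1,479.10.
Claim 3 — $13,660: deductible met; 10% of $13,660 = $1,366. OOP would hit $2,845.10 > $2,300, so the cap limits the member to $2,300 − $1,479.10 = $820.90.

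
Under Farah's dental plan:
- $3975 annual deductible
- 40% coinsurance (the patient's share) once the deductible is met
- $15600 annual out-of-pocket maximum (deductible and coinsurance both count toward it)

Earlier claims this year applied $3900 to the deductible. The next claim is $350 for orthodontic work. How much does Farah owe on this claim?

Remaining deductible: $3975 − $3900 = $75.
The remaining $275 (= $350 − $75) moves to coinsurance.
40% of $275 = $110 falls to the patient.
That puts the patient's cost at $75 + $110 = $185 before any cap.
Year-to-date out-of-pocket becomes $3900 + $185 = $4085, still under the $15600 maximum, so no cap applies.

$185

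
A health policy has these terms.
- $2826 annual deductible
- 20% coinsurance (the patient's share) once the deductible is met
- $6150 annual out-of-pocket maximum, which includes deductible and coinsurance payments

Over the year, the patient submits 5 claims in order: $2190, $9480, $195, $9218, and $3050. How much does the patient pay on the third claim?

$39

Claim 1 ($2190): fully absorbed by the deductible. Patient pays $2190; OOP now $2190.
Claim 2 ($9480): $636 finishes the deductible; $8844 goes to coinsurance; patient's 20% is $1768.80. Patient pays $2404.80; OOP now $4594.80.
Claim 3 ($195): 20% coinsurance on $195 = $39. Cost to patient: $39. OOP to date $4633.80.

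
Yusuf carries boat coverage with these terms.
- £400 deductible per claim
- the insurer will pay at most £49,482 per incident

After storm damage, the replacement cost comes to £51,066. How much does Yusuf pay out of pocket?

£1,584

Subtract the deductible: £51,066 − £400 = £50,666.
£50,666 exceeds the £49,482 limit, so the insurer pays the limit: £49,482.
Owner's share is the uncovered remainder: £51,066 − £49,482 = £1,584.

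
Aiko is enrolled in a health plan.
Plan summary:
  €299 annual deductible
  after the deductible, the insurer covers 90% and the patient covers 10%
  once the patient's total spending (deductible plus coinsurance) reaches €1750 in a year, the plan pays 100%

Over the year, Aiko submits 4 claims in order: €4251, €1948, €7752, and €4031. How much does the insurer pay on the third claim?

#1 (€4251): €299 to deductible, leaving €3952; coinsurance €3952 × 10% = €395.20. Cost to patient: €694.20. OOP to date €694.20. Plan pays €4251 − €694.20 = €3556.80.
#2 (€1948): deductible met; 10% of €1948 = €194.80. Cost to patient: €194.80. OOP to date €889. Insurer: €1948 − €194.80 = €1753.20.
#3 (€7752): deductible already satisfied, so patient's share is 10% × €7752 = €775.20. Patient pays €775.20; OOP now €1664.20. Insurer: €7752 − €775.20 = €6976.80.

€6976.80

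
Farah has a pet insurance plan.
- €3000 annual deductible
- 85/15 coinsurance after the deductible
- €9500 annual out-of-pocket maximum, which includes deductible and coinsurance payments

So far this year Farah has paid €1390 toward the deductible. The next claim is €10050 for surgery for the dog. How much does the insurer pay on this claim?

€7174

€1390 of the €3000 deductible is already met, leaving €1610.
After the €1610 deductible portion, €10050 − €1610 = €8440 is subject to coinsurance.
Owner's 15% share of €8440 is €1266.
That puts the owner's cost at €1610 + €1266 = €2876 before any cap.
Cumulative spending €1390 + €2876 = €4266 stays under the €9500 maximum.
The insurer covers the remainder: €10050 − €2876 = €7174.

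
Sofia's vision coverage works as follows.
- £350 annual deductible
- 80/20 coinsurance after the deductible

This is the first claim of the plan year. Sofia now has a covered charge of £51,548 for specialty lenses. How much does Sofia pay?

Deductible not yet touched, so the first £350 of the bill goes to the deductible.
That leaves £51,548 − £350 = £51,198 for coinsurance.
Coinsurance: £51,198 × 20% = £10,239.60.
That puts the member's cost at £350 + £10,239.60 = £10,589.60.

£10,589.60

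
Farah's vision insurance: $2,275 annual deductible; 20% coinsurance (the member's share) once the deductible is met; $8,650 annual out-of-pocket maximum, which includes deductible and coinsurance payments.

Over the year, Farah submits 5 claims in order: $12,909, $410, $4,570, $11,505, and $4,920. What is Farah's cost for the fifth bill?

#1 ($12,909): $2,275 to deductible, leaving $10,634; coinsurance $10,634 × 20% = $2,126.80. Member pays $4,401.80; OOP now $4,401.80.
#2 ($410): deductible already satisfied, so member's share is 20% × $410 = $82. Member owes $82 (running OOP $4,483.80).
#3 ($4,570): deductible already satisfied, so member's share is 20% × $4,570 = $914. Member pays $914; OOP now $5,397.80.
#4 ($11,505): deductible already satisfied, so member's share is 20% × $11,505 = $2,301. Member owes $2,301 (running OOP $7,698.80).
#5 ($4,920): 20% coinsurance on $4,920 = $984. OOP would hit $8,682.80 > $8,650, so the cap limits the member to $8,650 − $7,698.80 = $951.20.

$951.20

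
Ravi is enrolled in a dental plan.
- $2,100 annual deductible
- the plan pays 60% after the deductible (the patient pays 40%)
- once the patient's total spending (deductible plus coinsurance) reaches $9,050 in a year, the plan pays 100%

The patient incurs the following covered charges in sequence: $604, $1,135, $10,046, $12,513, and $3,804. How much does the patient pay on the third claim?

$4,235

Claim 1 ($604): fully absorbed by the deductible. Cost to patient: $604. OOP to date $604.
Claim 2 ($1,135): fully absorbed by the deductible. Patient pays $1,135; OOP now $1,739.
Claim 3 ($10,046): $361 finishes the deductible; $9,685 goes to coinsurance; patient's 40% is $3,874. Patient owes $4,235 (running OOP $5,974).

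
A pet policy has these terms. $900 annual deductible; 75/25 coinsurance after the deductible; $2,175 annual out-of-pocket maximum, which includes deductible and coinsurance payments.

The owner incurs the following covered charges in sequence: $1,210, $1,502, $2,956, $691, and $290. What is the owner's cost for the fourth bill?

$83

Claim 1 ($1,210): deductible takes $900, $310 remains; 25% of $310 = $77.50. Cost to owner: $977.50. OOP to date $977.50.
Claim 2 ($1,502): deductible already satisfied, so owner's share is 25% × $1,502 = $375.50. Owner owes $375.50 (running OOP $1,353).
Claim 3 ($2,956): 25% coinsurance on $2,956 = $739. Cost to owner: $739. OOP to date $2,092.
Claim 4 ($691): deductible met; 25% of $691 = $172.75. Adding that to $2,092 gives $2,264.75, past the $2,175 cap; owner pays only $2,175 − $2,092 = $83.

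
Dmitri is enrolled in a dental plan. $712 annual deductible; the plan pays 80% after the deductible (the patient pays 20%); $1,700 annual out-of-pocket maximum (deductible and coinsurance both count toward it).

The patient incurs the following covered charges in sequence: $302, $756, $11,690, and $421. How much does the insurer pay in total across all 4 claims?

$11,469

#1 ($302): all of it applies to the deductible. Patient pays $302; OOP now $302. Insurer: $302 − $302 = $0.
#2 ($756): deductible takes $410, $346 remains; patient's 20% is $69.20. Patient pays $479.20; OOP now $781.20. Plan pays $756 − $479.20 = $276.80.
#3 ($11,690): deductible already satisfied, so patient's share is 20% × $11,690 = $2,338. Adding that to $781.20 gives $3,119.20, past the $1,700 cap; patient pays only $1,700 − $781.20 = $918.80. Plan pays $11,690 − $918.80 = $10,771.20.
#4 ($421): 20% coinsurance on $421 = $84.20. That would push OOP to $1,784.20, over the $1,700 cap, so patient pays $1,700 − $1,700 = $0. Plan pays $421 − $0 = $421.
Insurer total = bills − patient's total = $13,169 − $1,700 = $11,469.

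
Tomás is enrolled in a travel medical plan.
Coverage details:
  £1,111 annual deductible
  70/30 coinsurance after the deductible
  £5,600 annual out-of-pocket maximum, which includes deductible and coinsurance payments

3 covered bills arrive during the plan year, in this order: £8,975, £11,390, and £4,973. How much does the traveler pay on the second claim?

£2,129.80

#1 (£8,975): £1,111 to deductible, leaving £7,864; 30% of £7,864 = £2,359.20. Traveler pays £3,470.20; OOP now £3,470.20.
#2 (£11,390): deductible met; 30% of £11,390 = £3,417. Adding that to £3,470.20 gives £6,887.20, past the £5,600 cap; traveler pays only £5,600 − £3,470.20 = £2,129.80.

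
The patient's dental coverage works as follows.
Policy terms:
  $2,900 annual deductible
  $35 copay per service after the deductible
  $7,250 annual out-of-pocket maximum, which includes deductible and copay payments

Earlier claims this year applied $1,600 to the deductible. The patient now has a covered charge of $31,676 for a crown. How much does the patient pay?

$1,600 of the $2,900 deductible is already met, leaving $1,300.
That leaves $31,676 − $1,300 = $30,376 for the copay.
Copay on this service: $35.
So the patient owes $1,300 + $35 = $1,335 before any cap.
Total out-of-pocket so far would be $1,600 + $1,335 = $2,935, below the $7,250 cap — no reduction.

$1,335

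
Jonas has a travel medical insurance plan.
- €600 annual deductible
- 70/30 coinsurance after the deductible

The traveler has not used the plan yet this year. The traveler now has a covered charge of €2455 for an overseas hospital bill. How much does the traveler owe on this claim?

€1156.50

The full €600 deductible is still open; €600 of this bill applies to it.
That leaves €2455 − €600 = €1855 for coinsurance.
Traveler's 30% share of €1855 is €556.50.
Traveler responsibility: €600 + €556.50 = €1156.50.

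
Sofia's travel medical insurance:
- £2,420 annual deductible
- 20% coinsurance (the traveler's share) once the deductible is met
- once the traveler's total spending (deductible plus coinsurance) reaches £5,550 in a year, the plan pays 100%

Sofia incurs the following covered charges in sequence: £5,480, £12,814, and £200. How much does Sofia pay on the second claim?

#1 (£5,480): £2,420 to deductible, leaving £3,060; 20% of £3,060 = £612. Cost to traveler: £3,032. OOP to date £3,032.
#2 (£12,814): 20% coinsurance on £12,814 = £2,562.80. That would push OOP to £5,594.80, over the £5,550 cap, so traveler pays £5,550 − £3,032 = £2,518.

£2,518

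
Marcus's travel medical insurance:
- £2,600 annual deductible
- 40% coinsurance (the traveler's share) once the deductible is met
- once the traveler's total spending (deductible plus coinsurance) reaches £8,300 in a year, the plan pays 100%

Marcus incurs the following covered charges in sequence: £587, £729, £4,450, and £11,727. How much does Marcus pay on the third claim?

Bill 1, £587: entire amount goes to the deductible. Traveler owes £587 (running OOP £587).
Bill 2, £729: all of it applies to the deductible. Traveler owes £729 (running OOP £1,316).
Bill 3, £4,450: deductible takes £1,284, £3,166 remains; coinsurance £3,166 × 40% = £1,266.40. Traveler owes £2,550.40 (running OOP £3,866.40).

£2,550.40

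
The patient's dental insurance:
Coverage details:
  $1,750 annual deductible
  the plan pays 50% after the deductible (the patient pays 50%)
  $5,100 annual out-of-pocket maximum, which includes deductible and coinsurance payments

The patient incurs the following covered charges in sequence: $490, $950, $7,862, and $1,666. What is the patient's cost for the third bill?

#1 ($490): fully absorbed by the deductible. Patient owes $490 (running OOP $490).
#2 ($950): all of it applies to the deductible. Patient owes $950 (running OOP $1,440).
#3 ($7,862): deductible takes $310, $7,552 remains; coinsurance $7,552 × 50% = $3,776. Deductible plus coinsurance: $310 + $3,776 = $4,086. Adding that to $1,440 gives $5,526, past the $5,100 cap; patient pays only $5,100 − $1,440 = $3,660.

$3,660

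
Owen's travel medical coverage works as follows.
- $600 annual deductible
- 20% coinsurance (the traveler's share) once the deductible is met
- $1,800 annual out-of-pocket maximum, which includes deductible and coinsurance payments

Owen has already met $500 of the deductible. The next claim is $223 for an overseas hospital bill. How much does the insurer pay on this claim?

$98.40

Deductible still to meet: $600 − $500 = $100.
The remaining $123 (= $223 − $100) moves to coinsurance.
Traveler's 20% share of $123 is $24.60.
So the traveler owes $100 + $24.60 = $124.60 before any cap.
Total out-of-pocket so far would be $500 + $124.60 = $624.60, below the $1,800 cap — no reduction.
The plan picks up $223 − $124.60 = $98.40.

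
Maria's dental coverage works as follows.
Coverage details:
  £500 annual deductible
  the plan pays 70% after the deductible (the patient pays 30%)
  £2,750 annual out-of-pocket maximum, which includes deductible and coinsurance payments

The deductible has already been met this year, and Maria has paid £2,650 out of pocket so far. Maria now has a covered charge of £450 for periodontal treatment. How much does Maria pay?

With the deductible met, the entire £450 is subject to coinsurance.
Coinsurance: £450 × 30% = £135.
Adding £135 to the £2,650 already spent would give £2,785, which exceeds the £2,750 cap; the patient pays just £2,750 − £2,650 = £100.

£100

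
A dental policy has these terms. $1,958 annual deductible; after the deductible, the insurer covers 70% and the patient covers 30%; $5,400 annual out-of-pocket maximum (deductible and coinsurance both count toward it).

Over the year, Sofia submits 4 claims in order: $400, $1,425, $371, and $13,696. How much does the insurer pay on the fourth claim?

$10,325.40

Claim 1 — $400: fully absorbed by the deductible. Patient owes $400 (running OOP $400). Insurer: $400 − $400 = $0.
Claim 2 — $1,425: entire amount goes to the deductible. Cost to patient: $1,425. OOP to date $1,825. Plan pays $1,425 − $1,425 = $0.
Claim 3 — $371: deductible takes $133, $238 remains; patient's 30% is $71.40. Patient pays $204.40; OOP now $2,029.40. Plan pays $371 − $204.40 = $166.60.
Claim 4 — $13,696: deductible met; 30% of $13,696 = $4,108.80. Adding that to $2,029.40 gives $6,138.20, past the $5,400 cap; patient pays only $5,400 − $2,029.40 = $3,370.60. Insurer: $13,696 − $3,370.60 = $10,325.40.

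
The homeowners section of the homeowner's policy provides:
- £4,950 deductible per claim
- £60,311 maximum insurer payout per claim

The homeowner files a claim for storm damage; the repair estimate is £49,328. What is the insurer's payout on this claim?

£44,378

Less the £4,950 deductible: £49,328 − £4,950 = £44,378.
£44,378 is within the £60,311 limit, so the insurer pays £44,378.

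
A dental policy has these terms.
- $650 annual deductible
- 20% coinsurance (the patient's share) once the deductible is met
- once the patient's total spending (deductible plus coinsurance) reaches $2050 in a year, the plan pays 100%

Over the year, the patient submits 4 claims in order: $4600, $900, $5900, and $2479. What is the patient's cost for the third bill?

$430

#1 ($4600): $650 to deductible, leaving $3950; 20% of $3950 = $790. Cost to patient: $1440. OOP to date $1440.
#2 ($900): deductible met; 20% of $900 = $180. Cost to patient: $180. OOP to date $1620.
#3 ($5900): deductible already satisfied, so patient's share is 20% × $5900 = $1180. Adding that to $1620 gives $2800, past the $2050 cap; patient pays only $2050 − $1620 = $430.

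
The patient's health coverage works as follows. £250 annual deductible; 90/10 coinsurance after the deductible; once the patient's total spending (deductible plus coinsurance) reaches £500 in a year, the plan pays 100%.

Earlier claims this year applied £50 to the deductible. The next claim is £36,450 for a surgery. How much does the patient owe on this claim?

£50 of the £250 deductible is already met, leaving £200.
After the £200 deductible portion, £36,450 − £200 = £36,250 is subject to coinsurance.
Patient's 10% share of £36,250 is £3,625.
That puts the patient's cost at £200 + £3,625 = £3,825 before any cap.
That would bring total out-of-pocket to £3,875, past the £500 cap. The patient is capped at £500 − £50 = £450 on this claim.

£450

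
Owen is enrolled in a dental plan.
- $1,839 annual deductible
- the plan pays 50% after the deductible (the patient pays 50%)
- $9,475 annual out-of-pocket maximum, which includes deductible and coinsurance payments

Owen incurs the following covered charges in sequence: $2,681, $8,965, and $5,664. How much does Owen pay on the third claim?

$2,732.50

#1 ($2,681): $1,839 to deductible, leaving $842; 50% of $842 = $421. Patient owes $2,260 (running OOP $2,260).
#2 ($8,965): 50% coinsurance on $8,965 = $4,482.50. Patient owes $4,482.50 (running OOP $6,742.50).
#3 ($5,664): deductible already satisfied, so patient's share is 50% × $5,664 = $2,832. That would push OOP to $9,574.50, over the $9,475 cap, so patient pays $9,475 − $6,742.50 = $2,732.50.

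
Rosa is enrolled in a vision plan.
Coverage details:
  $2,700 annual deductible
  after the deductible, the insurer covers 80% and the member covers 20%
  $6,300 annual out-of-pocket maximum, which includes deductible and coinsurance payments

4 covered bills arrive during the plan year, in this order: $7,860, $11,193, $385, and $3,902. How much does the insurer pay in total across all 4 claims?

Claim 1 — $7,860: $2,700 to deductible, leaving $5,160; coinsurance $5,160 × 20% = $1,032. Member pays $3,732; OOP now $3,732. Insurer: $7,860 − $3,732 = $4,128.
Claim 2 — $11,193: 20% coinsurance on $11,193 = $2,238.60. Member owes $2,238.60 (running OOP $5,970.60). Plan pays $11,193 − $2,238.60 = $8,954.40.
Claim 3 — $385: 20% coinsurance on $385 = $77. Member owes $77 (running OOP $6,047.60). Insurer: $385 − $77 = $308.
Claim 4 — $3,902: 20% coinsurance on $3,902 = $780.40. Adding that to $6,047.60 gives $6,828, past the $6,300 cap; member pays only $6,300 − $6,047.60 = $252.40. Insurer: $3,902 − $252.40 = $3,649.60.
Insurer total: $4,128 + $8,954.40 + $308 + $3,649.60 = $17,040.

$17,040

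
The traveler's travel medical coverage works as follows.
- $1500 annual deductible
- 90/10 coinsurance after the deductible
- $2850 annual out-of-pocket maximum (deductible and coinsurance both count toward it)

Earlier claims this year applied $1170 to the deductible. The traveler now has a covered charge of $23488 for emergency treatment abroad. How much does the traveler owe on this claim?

$1680

Remaining deductible: $1500 − $1170 = $330.
That leaves $23488 − $330 = $23158 for coinsurance.
10% of $23158 = $2315.80 falls to the traveler.
That puts the traveler's cost at $330 + $2315.80 = $2645.80 before any cap.
That would bring total out-of-pocket to $3815.80, past the $2850 cap. The traveler is capped at $2850 − $1170 = $1680 on this claim.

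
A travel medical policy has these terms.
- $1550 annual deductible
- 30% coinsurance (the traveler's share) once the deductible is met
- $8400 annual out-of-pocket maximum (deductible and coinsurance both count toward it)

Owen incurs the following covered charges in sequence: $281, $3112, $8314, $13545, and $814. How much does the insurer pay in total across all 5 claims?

$17666

Bill 1, $281: fully absorbed by the deductible. Traveler pays $281; OOP now $281. Insurer: $281 − $281 = $0.
Bill 2, $3112: $1269 to deductible, leaving $1843; coinsurance $1843 × 30% = $552.90. Cost to traveler: $1821.90. OOP to date $2102.90. Insurer: $3112 − $1821.90 = $1290.10.
Bill 3, $8314: deductible met; 30% of $8314 = $2494.20. Traveler owes $2494.20 (running OOP $4597.10). Plan pays $8314 − $2494.20 = $5819.80.
Bill 4, $13545: deductible met; 30% of $13545 = $4063.50. Adding that to $4597.10 gives $8660.60, past the $8400 cap; traveler pays only $8400 − $4597.10 = $3802.90. Insurer: $13545 − $3802.90 = $9742.10.
Bill 5, $814: deductible already satisfied, so traveler's share is 30% × $814 = $244.20. Adding that to $8400 gives $8644.20, past the $8400 cap; traveler pays only $8400 − $8400 = $0. Insurer: $814 − $0 = $814.
Insurer total: $0 + $1290.10 + $5819.80 + $9742.10 + $814 = $17666.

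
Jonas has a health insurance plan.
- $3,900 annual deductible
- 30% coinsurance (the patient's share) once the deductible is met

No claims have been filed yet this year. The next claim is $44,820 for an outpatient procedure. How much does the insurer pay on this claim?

$28,644

The full $3,900 deductible is still open; $3,900 of this bill applies to it.
That leaves $44,820 − $3,900 = $40,920 for coinsurance.
Coinsurance: $40,920 × 30% = $12,276.
That puts the patient's cost at $3,900 + $12,276 = $16,176.
Insurer pays the balance: $44,820 − $16,176 = $28,644.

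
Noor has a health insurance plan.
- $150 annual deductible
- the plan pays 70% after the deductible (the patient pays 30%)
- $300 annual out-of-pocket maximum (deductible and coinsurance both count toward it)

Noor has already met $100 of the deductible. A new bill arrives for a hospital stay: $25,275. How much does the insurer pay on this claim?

$25,075

Deductible still to meet: $150 − $100 = $50.
That leaves $25,275 − $50 = $25,225 for coinsurance.
Patient's 30% share of $25,225 is $7,567.50.
So the patient owes $50 + $7,567.50 = $7,617.50 before any cap.
Year-to-date out-of-pocket would reach $100 + $7,617.50 = $7,717.50, above the $300 maximum, so the patient pays only $300 − $100 = $200.
The insurer covers the remainder: $25,275 − $200 = $25,075.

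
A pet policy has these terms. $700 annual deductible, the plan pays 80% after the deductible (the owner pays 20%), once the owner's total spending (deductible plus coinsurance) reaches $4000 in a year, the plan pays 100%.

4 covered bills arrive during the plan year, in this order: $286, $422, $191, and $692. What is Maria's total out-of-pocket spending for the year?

$878.20

Bill 1, $286: fully absorbed by the deductible. Cost to owner: $286. OOP to date $286.
Bill 2, $422: $414 to deductible, leaving $8; owner's 20% is $1.60. Owner pays $415.60; OOP now $701.60.
Bill 3, $191: deductible met; 20% of $191 = $38.20. Owner pays $38.20; OOP now $739.80.
Bill 4, $692: deductible met; 20% of $692 = $138.40. Cost to owner: $138.40. OOP to date $878.20.
Total paid by the owner: $286 + $415.60 + $38.20 + $138.40 = $878.20.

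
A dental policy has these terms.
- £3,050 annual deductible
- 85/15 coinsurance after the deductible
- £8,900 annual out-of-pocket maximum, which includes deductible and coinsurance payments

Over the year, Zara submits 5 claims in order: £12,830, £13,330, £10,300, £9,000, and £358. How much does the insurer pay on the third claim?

£8,755

Bill 1, £12,830: £3,050 to deductible, leaving £9,780; 15% of £9,780 = £1,467. Patient owes £4,517 (running OOP £4,517). Plan pays £12,830 − £4,517 = £8,313.
Bill 2, £13,330: 15% coinsurance on £13,330 = £1,999.50. Cost to patient: £1,999.50. OOP to date £6,516.50. Insurer: £13,330 − £1,999.50 = £11,330.50.
Bill 3, £10,300: deductible already satisfied, so patient's share is 15% × £10,300 = £1,545. Cost to patient: £1,545. OOP to date £8,061.50. Insurer: £10,300 − £1,545 = £8,755.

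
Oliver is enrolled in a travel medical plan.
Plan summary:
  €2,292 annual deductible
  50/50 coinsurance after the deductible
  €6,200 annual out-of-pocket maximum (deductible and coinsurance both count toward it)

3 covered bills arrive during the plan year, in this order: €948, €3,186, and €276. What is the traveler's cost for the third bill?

Claim 1 — €948: fully absorbed by the deductible. Traveler pays €948; OOP now €948.
Claim 2 — €3,186: deductible takes €1,344, €1,842 remains; coinsurance €1,842 × 50% = €921. Traveler pays €2,265; OOP now €3,213.
Claim 3 — €276: deductible met; 50% of €276 = €138. Traveler owes €138 (running OOP €3,351).

€138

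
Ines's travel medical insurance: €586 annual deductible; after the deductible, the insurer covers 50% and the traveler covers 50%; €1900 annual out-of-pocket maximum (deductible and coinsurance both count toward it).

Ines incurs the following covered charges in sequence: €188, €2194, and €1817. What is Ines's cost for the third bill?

Claim 1 (€188): all of it applies to the deductible. Traveler owes €188 (running OOP €188).
Claim 2 (€2194): €398 finishes the deductible; €1796 goes to coinsurance; 50% of €1796 = €898. Traveler owes €1296 (running OOP €1484).
Claim 3 (€1817): 50% coinsurance on €1817 = €908.50. That would push OOP to €2392.50, over the €1900 cap, so traveler pays €1900 − €1484 = €416.

€416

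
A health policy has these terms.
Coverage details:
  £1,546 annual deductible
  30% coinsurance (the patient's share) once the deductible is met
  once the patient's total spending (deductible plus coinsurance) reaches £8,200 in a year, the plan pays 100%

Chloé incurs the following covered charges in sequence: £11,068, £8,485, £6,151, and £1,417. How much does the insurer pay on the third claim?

Claim 1 — £11,068: £1,546 finishes the deductible; £9,522 goes to coinsurance; patient's 30% is £2,856.60. Patient owes £4,402.60 (running OOP £4,402.60). Plan pays £11,068 − £4,402.60 = £6,665.40.
Claim 2 — £8,485: deductible already satisfied, so patient's share is 30% × £8,485 = £2,545.50. Patient pays £2,545.50; OOP now £6,948.10. Plan pays £8,485 − £2,545.50 = £5,939.50.
Claim 3 — £6,151: deductible already satisfied, so patient's share is 30% × £6,151 = £1,845.30. Adding that to £6,948.10 gives £8,793.40, past the £8,200 cap; patient pays only £8,200 − £6,948.10 = £1,251.90. Plan pays £6,151 − £1,251.90 = £4,899.10.

£4,899.10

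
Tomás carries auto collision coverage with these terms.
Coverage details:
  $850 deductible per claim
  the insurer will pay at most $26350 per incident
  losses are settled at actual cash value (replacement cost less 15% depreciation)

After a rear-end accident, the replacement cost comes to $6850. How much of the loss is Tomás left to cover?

Depreciate 15%: the covered value is $6850 × 0.85 = $5822.50.
Subtract the deductible: $5822.50 − $850 = $4972.50.
That's under the $26350 cap, so the insurer reimburses the full $4972.50.
Out of pocket: $6850 − $4972.50 = $1877.50.

$1877.50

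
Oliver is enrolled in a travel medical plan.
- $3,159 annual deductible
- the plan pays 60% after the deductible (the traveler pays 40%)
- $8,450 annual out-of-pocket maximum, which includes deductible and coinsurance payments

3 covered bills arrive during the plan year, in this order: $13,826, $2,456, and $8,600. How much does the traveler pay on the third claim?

$41.80

Bill 1, $13,826: deductible takes $3,159, $10,667 remains; traveler's 40% is $4,266.80. Cost to traveler: $7,425.80. OOP to date $7,425.80.
Bill 2, $2,456: deductible met; 40% of $2,456 = $982.40. Traveler pays $982.40; OOP now $8,408.20.
Bill 3, $8,600: 40% coinsurance on $8,600 = $3,440. Adding that to $8,408.20 gives $11,848.20, past the $8,450 cap; traveler pays only $8,450 − $8,408.20 = $41.80.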